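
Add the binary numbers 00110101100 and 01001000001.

Add column by column from the right: bit + bit + carry-in; write the sum mod 2, carry 1 when the sum is 2 or 3.
carry:  00000000000
        00110101100
+       01001000001
-------------------
       001111101101
(the carry out of the leftmost column, 0, becomes the leading bit)
Decimal check:
  00110101100 = 256 + 128 + 32 + 8 + 4 = 428
  01001000001 = 512 + 64 + 1 = 577
  428 + 577 = 1005, and 001111101101 = 512 + 256 + 128 + 64 + 32 + 8 + 4 + 1 = 1005 ✓



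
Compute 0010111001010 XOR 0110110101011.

XOR: 1 when bits differ
  0010111001010
^ 0110110101011
---------------
  0100001100001
Decimal: 1482 ^ 3499 = 2145



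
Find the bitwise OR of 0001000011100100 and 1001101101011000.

OR: 1 when either bit is 1
  0001000011100100
| 1001101101011000
------------------
  1001101111111100
Decimal: 4324 | 39768 = 39932



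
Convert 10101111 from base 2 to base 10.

Sum of powers of 2 for each 1-bit:
2^0 + 2^1 + 2^2 + 2^3 + 2^5 + 2^7
= 1 + 2 + 4 + 8 + 32 + 128
= 175



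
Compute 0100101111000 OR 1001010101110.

OR: 1 when either bit is 1
  0100101111000
| 1001010101110
---------------
  1101111111110
Decimal: 2424 | 4782 = 7166



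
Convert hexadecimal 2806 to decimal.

Expand by place value (powers of 16):
2806 = 2 × 16^3 + 8 × 16^2 + 0 × 16^1 + 6 × 16^0
= 2 × 4096 + 8 × 256 + 0 × 16 + 6 × 1
= 8192 + 2048 + 0 + 6
= 10246



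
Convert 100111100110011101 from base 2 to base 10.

Sum of powers of 2 for each 1-bit:
2^0 + 2^2 + 2^3 + 2^4 + 2^7 + 2^8 + 2^11 + 2^12 + 2^13 + 2^14 + 2^17
= 1 + 4 + 8 + 16 + 128 + 256 + 2048 + 4096 + 8192 + 16384 + 131072
= 162205



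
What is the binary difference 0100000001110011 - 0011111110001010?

Method 1 - Direct subtraction (column by column from the right: bit − bit − borrow-in; if negative, add 2 and borrow 1 from the next column):
borrow: 0111111100010000
        0100000001110011
-       0011111110001010
------------------------
        0000000011101001

Method 2 - Add two's complement:
Two's complement of 0011111110001010: invert → 1100000001110101, add 1 → 1100000001110110
  0100000001110011
+ 1100000001110110
------------------
 10000000011101001  (end carry out of the top bit = 1)
Discarding the end carry: 0000000011101001
Decimal check:
  0100000001110011 = 16384 + 64 + 32 + 16 + 2 + 1 = 16499
  0011111110001010 = 8192 + 4096 + 2048 + 1024 + 512 + 256 + 128 + 8 + 2 = 16266
  16499 - 16266 = 233, and 0000000011101001 = 128 + 64 + 32 + 8 + 1 = 233 ✓



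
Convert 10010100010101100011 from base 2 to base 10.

Sum of powers of 2 for each 1-bit:
2^0 + 2^1 + 2^5 + 2^6 + 2^8 + 2^10 + 2^14 + 2^16 + 2^19
= 1 + 2 + 32 + 64 + 256 + 1024 + 16384 + 65536 + 524288
= 607587



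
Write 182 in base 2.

Using repeated division by 2:
182 ÷ 2 = 91 remainder 0
91 ÷ 2 = 45 remainder 1
45 ÷ 2 = 22 remainder 1
22 ÷ 2 = 11 remainder 0
11 ÷ 2 = 5 remainder 1
5 ÷ 2 = 2 remainder 1
2 ÷ 2 = 1 remainder 0
1 ÷ 2 = 0 remainder 1
Reading remainders bottom to top: 10110110



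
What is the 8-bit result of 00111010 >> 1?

Original: 00111010 (decimal 58)
Shift right by 1 position
Drop the 1 low bit; fill with zero on the left
Result: 00011101 (decimal 29)
Equivalent: 58 >> 1 = 58 ÷ 2^1 = 29



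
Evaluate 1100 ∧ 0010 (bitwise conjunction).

AND: 1 only when both bits are 1
  1100
& 0010
------
  0000
Decimal: 12 & 2 = 0



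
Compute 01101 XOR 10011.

XOR: 1 when bits differ
  01101
^ 10011
-------
  11110
Decimal: 13 ^ 19 = 30



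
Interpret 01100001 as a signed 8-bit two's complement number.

Binary: 01100001
Sign bit: 0 (non-negative)
Read directly as an unsigned value:
01100001 = 64 + 32 + 1 = 97
Value: 97



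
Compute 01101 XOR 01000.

XOR: 1 when bits differ
  01101
^ 01000
-------
  00101
Decimal: 13 ^ 8 = 5



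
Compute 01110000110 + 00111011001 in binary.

Add column by column from the right: bit + bit + carry-in; write the sum mod 2, carry 1 when the sum is 2 or 3.
carry:  11100000000
        01110000110
+       00111011001
-------------------
       010101011111
(the carry out of the leftmost column, 0, becomes the leading bit)
Decimal check:
  01110000110 = 512 + 256 + 128 + 4 + 2 = 902
  00111011001 = 256 + 128 + 64 + 16 + 8 + 1 = 473
  902 + 473 = 1375, and 010101011111 = 1024 + 256 + 64 + 16 + 8 + 4 + 2 + 1 = 1375 ✓



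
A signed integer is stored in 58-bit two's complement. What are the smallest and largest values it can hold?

For 58-bit two's complement:
Minimum: -2^57 = -144115188075855872
Maximum: 2^57 - 1 = 144115188075855871



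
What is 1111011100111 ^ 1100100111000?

XOR: 1 when bits differ
  1111011100111
^ 1100100111000
---------------
  0011111011111
Decimal: 7911 ^ 6456 = 2015



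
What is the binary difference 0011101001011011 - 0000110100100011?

Method 1 - Direct subtraction (column by column from the right: bit − bit − borrow-in; if negative, add 2 and borrow 1 from the next column):
borrow: 0001101001000000
        0011101001011011
-       0000110100100011
------------------------
        0010110100111000

Method 2 - Add two's complement:
Two's complement of 0000110100100011: invert → 1111001011011100, add 1 → 1111001011011101
  0011101001011011
+ 1111001011011101
------------------
 10010110100111000  (end carry out of the top bit = 1)
Discarding the end carry: 0010110100111000
Decimal check:
  0011101001011011 = 8192 + 4096 + 2048 + 512 + 64 + 16 + 8 + 2 + 1 = 14939
  0000110100100011 = 2048 + 1024 + 256 + 32 + 2 + 1 = 3363
  14939 - 3363 = 11576, and 0010110100111000 = 8192 + 2048 + 1024 + 256 + 32 + 16 + 8 = 11576 ✓



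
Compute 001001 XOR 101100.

XOR: 1 when bits differ
  001001
^ 101100
--------
  100101
Decimal: 9 ^ 44 = 37



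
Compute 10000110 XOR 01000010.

XOR: 1 when bits differ
  10000110
^ 01000010
----------
  11000100
Decimal: 134 ^ 66 = 196



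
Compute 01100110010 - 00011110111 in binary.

Method 1 - Direct subtraction (column by column from the right: bit − bit − borrow-in; if negative, add 2 and borrow 1 from the next column):
borrow: 00111111110
        01100110010
-       00011110111
-------------------
        01000111011

Method 2 - Add two's complement:
Two's complement of 00011110111: invert → 11100001000, add 1 → 11100001001
  01100110010
+ 11100001001
-------------
 101000111011  (end carry out of the top bit = 1)
Discarding the end carry: 01000111011
Decimal check:
  01100110010 = 512 + 256 + 32 + 16 + 2 = 818
  00011110111 = 128 + 64 + 32 + 16 + 4 + 2 + 1 = 247
  818 - 247 = 571, and 01000111011 = 512 + 32 + 16 + 8 + 2 + 1 = 571 ✓



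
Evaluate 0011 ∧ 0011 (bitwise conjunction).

AND: 1 only when both bits are 1
  0011
& 0011
------
  0011
Decimal: 3 & 3 = 3



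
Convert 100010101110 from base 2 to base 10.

Sum of powers of 2 for each 1-bit:
2^1 + 2^2 + 2^3 + 2^5 + 2^7 + 2^11
= 2 + 4 + 8 + 32 + 128 + 2048
= 2222



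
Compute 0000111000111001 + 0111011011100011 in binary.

Add column by column from the right: bit + bit + carry-in; write the sum mod 2, carry 1 when the sum is 2 or 3.
carry:  1111110111000110
        0000111000111001
+       0111011011100011
------------------------
       01000010100011100
(the carry out of the leftmost column, 0, becomes the leading bit)
Decimal check:
  0000111000111001 = 2048 + 1024 + 512 + 32 + 16 + 8 + 1 = 3641
  0111011011100011 = 16384 + 8192 + 4096 + 1024 + 512 + 128 + 64 + 32 + 2 + 1 = 30435
  3641 + 30435 = 34076, and 01000010100011100 = 32768 + 1024 + 256 + 16 + 8 + 4 = 34076 ✓



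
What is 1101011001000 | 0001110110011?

OR: 1 when either bit is 1
  1101011001000
| 0001110110011
---------------
  1101111111011
Decimal: 6856 | 947 = 7163



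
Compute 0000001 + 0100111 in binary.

Add column by column from the right: bit + bit + carry-in; write the sum mod 2, carry 1 when the sum is 2 or 3.
carry:  0001110
        0000001
+       0100111
---------------
       00101000
(the carry out of the leftmost column, 0, becomes the leading bit)
Decimal check:
  0000001 = 1
  0100111 = 32 + 4 + 2 + 1 = 39
  1 + 39 = 40, and 00101000 = 32 + 8 = 40 ✓



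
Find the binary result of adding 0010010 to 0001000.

Add column by column from the right: bit + bit + carry-in; write the sum mod 2, carry 1 when the sum is 2 or 3.
carry:  0000000
        0010010
+       0001000
---------------
       00011010
(the carry out of the leftmost column, 0, becomes the leading bit)
Decimal check:
  0010010 = 16 + 2 = 18
  0001000 = 8
  18 + 8 = 26, and 00011010 = 16 + 8 + 2 = 26 ✓



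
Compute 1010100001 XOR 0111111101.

XOR: 1 when bits differ
  1010100001
^ 0111111101
------------
  1101011100
Decimal: 673 ^ 509 = 860



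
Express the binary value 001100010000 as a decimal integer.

Sum of powers of 2 for each 1-bit:
2^4 + 2^8 + 2^9
= 16 + 256 + 512
= 784



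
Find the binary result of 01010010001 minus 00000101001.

Method 1 - Direct subtraction (column by column from the right: bit − bit − borrow-in; if negative, add 2 and borrow 1 from the next column):
borrow: 00011010000
        01010010001
-       00000101001
-------------------
        01001101000

Method 2 - Add two's complement:
Two's complement of 00000101001: invert → 11111010110, add 1 → 11111010111
  01010010001
+ 11111010111
-------------
 101001101000  (end carry out of the top bit = 1)
Discarding the end carry: 01001101000
Decimal check:
  01010010001 = 512 + 128 + 16 + 1 = 657
  00000101001 = 32 + 8 + 1 = 41
  657 - 41 = 616, and 01001101000 = 512 + 64 + 32 + 8 = 616 ✓



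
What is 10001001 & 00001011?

AND: 1 only when both bits are 1
  10001001
& 00001011
----------
  00001001
Decimal: 137 & 11 = 9



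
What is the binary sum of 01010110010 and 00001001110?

Add column by column from the right: bit + bit + carry-in; write the sum mod 2, carry 1 when the sum is 2 or 3.
carry:  00111111100
        01010110010
+       00001001110
-------------------
       001100000000
(the carry out of the leftmost column, 0, becomes the leading bit)
Decimal check:
  01010110010 = 512 + 128 + 32 + 16 + 2 = 690
  00001001110 = 64 + 8 + 4 + 2 = 78
  690 + 78 = 768, and 001100000000 = 512 + 256 = 768 ✓



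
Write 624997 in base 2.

Using repeated division by 2:
624997 ÷ 2 = 312498 remainder 1
312498 ÷ 2 = 156249 remainder 0
156249 ÷ 2 = 78124 remainder 1
78124 ÷ 2 = 39062 remainder 0
39062 ÷ 2 = 19531 remainder 0
19531 ÷ 2 = 9765 remainder 1
9765 ÷ 2 = 4882 remainder 1
4882 ÷ 2 = 2441 remainder 0
2441 ÷ 2 = 1220 remainder 1
1220 ÷ 2 = 610 remainder 0
610 ÷ 2 = 305 remainder 0
305 ÷ 2 = 152 remainder 1
152 ÷ 2 = 76 remainder 0
76 ÷ 2 = 38 remainder 0
38 ÷ 2 = 19 remainder 0
19 ÷ 2 = 9 remainder 1
9 ÷ 2 = 4 remainder 1
4 ÷ 2 = 2 remainder 0
2 ÷ 2 = 1 remainder 0
1 ÷ 2 = 0 remainder 1
Reading remainders bottom to top: 10011000100101100101



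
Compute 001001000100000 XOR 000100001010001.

XOR: 1 when bits differ
  001001000100000
^ 000100001010001
-----------------
  001101001110001
Decimal: 4640 ^ 2129 = 6769



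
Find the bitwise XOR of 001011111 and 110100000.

XOR: 1 when bits differ
  001011111
^ 110100000
-----------
  111111111
Decimal: 95 ^ 416 = 511



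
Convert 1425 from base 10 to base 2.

Using repeated division by 2:
1425 ÷ 2 = 712 remainder 1
712 ÷ 2 = 356 remainder 0
356 ÷ 2 = 178 remainder 0
178 ÷ 2 = 89 remainder 0
89 ÷ 2 = 44 remainder 1
44 ÷ 2 = 22 remainder 0
22 ÷ 2 = 11 remainder 0
11 ÷ 2 = 5 remainder 1
5 ÷ 2 = 2 remainder 1
2 ÷ 2 = 1 remainder 0
1 ÷ 2 = 0 remainder 1
Reading remainders bottom to top: 10110010001



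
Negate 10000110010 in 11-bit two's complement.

Original (sign bit 1, negative): 10000110010
Step 1 - Invert all bits: 01111001101
Step 2 - Add 1: 01111001110
Verification: 10000110010 + 01111001110 = 100000000000; discarding the end carry (carry out of the top bit) leaves the 11-bit value 00000000000, as required for x + (-x)



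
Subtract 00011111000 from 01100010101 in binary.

Method 1 - Direct subtraction (column by column from the right: bit − bit − borrow-in; if negative, add 2 and borrow 1 from the next column):
borrow: 00111110000
        01100010101
-       00011111000
-------------------
        01000011101

Method 2 - Add two's complement:
Two's complement of 00011111000: invert → 11100000111, add 1 → 11100001000
  01100010101
+ 11100001000
-------------
 101000011101  (end carry out of the top bit = 1)
Discarding the end carry: 01000011101
Decimal check:
  01100010101 = 512 + 256 + 16 + 4 + 1 = 789
  00011111000 = 128 + 64 + 32 + 16 + 8 = 248
  789 - 248 = 541, and 01000011101 = 512 + 16 + 8 + 4 + 1 = 541 ✓



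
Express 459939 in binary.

Using repeated division by 2:
459939 ÷ 2 = 229969 remainder 1
229969 ÷ 2 = 114984 remainder 1
114984 ÷ 2 = 57492 remainder 0
57492 ÷ 2 = 28746 remainder 0
28746 ÷ 2 = 14373 remainder 0
14373 ÷ 2 = 7186 remainder 1
7186 ÷ 2 = 3593 remainder 0
3593 ÷ 2 = 1796 remainder 1
1796 ÷ 2 = 898 remainder 0
898 ÷ 2 = 449 remainder 0
449 ÷ 2 = 224 remainder 1
224 ÷ 2 = 112 remainder 0
112 ÷ 2 = 56 remainder 0
56 ÷ 2 = 28 remainder 0
28 ÷ 2 = 14 remainder 0
14 ÷ 2 = 7 remainder 0
7 ÷ 2 = 3 remainder 1
3 ÷ 2 = 1 remainder 1
1 ÷ 2 = 0 remainder 1
Reading remainders bottom to top: 1110000010010100011



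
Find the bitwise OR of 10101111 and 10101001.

OR: 1 when either bit is 1
  10101111
| 10101001
----------
  10101111
Decimal: 175 | 169 = 175



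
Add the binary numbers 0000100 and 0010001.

Add column by column from the right: bit + bit + carry-in; write the sum mod 2, carry 1 when the sum is 2 or 3.
carry:  0000000
        0000100
+       0010001
---------------
       00010101
(the carry out of the leftmost column, 0, becomes the leading bit)
Decimal check:
  0000100 = 4
  0010001 = 16 + 1 = 17
  4 + 17 = 21, and 00010101 = 16 + 4 + 1 = 21 ✓



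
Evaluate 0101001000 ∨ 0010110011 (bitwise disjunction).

OR: 1 when either bit is 1
  0101001000
| 0010110011
------------
  0111111011
Decimal: 328 | 179 = 507



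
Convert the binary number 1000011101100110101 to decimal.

Sum of powers of 2 for each 1-bit:
2^0 + 2^2 + 2^4 + 2^5 + 2^8 + 2^9 + 2^11 + 2^12 + 2^13 + 2^18
= 1 + 4 + 16 + 32 + 256 + 512 + 2048 + 4096 + 8192 + 262144
= 277301



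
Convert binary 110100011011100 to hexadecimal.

Group into 4-bit nibbles from right:
  0110 = 6
  1000 = 8
  1101 = D
  1100 = C
Result: 68DC



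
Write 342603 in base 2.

Using repeated division by 2:
342603 ÷ 2 = 171301 remainder 1
171301 ÷ 2 = 85650 remainder 1
85650 ÷ 2 = 42825 remainder 0
42825 ÷ 2 = 21412 remainder 1
21412 ÷ 2 = 10706 remainder 0
10706 ÷ 2 = 5353 remainder 0
5353 ÷ 2 = 2676 remainder 1
2676 ÷ 2 = 1338 remainder 0
1338 ÷ 2 = 669 remainder 0
669 ÷ 2 = 334 remainder 1
334 ÷ 2 = 167 remainder 0
167 ÷ 2 = 83 remainder 1
83 ÷ 2 = 41 remainder 1
41 ÷ 2 = 20 remainder 1
20 ÷ 2 = 10 remainder 0
10 ÷ 2 = 5 remainder 0
5 ÷ 2 = 2 remainder 1
2 ÷ 2 = 1 remainder 0
1 ÷ 2 = 0 remainder 1
Reading remainders bottom to top: 1010011101001001011



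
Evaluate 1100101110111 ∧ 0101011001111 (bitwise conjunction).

AND: 1 only when both bits are 1
  1100101110111
& 0101011001111
---------------
  0100001000111
Decimal: 6519 & 2767 = 2119



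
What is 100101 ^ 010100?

XOR: 1 when bits differ
  100101
^ 010100
--------
  110001
Decimal: 37 ^ 20 = 49



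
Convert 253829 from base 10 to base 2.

Using repeated division by 2:
253829 ÷ 2 = 126914 remainder 1
126914 ÷ 2 = 63457 remainder 0
63457 ÷ 2 = 31728 remainder 1
31728 ÷ 2 = 15864 remainder 0
15864 ÷ 2 = 7932 remainder 0
7932 ÷ 2 = 3966 remainder 0
3966 ÷ 2 = 1983 remainder 0
1983 ÷ 2 = 991 remainder 1
991 ÷ 2 = 495 remainder 1
495 ÷ 2 = 247 remainder 1
247 ÷ 2 = 123 remainder 1
123 ÷ 2 = 61 remainder 1
61 ÷ 2 = 30 remainder 1
30 ÷ 2 = 15 remainder 0
15 ÷ 2 = 7 remainder 1
7 ÷ 2 = 3 remainder 1
3 ÷ 2 = 1 remainder 1
1 ÷ 2 = 0 remainder 1
Reading remainders bottom to top: 111101111110000101



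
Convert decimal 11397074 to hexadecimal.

Using repeated division by 16 (digits 10–15 are A–F):
11397074 ÷ 16 = 712317 remainder 2
712317 ÷ 16 = 44519 remainder 13 (D)
44519 ÷ 16 = 2782 remainder 7
2782 ÷ 16 = 173 remainder 14 (E)
173 ÷ 16 = 10 remainder 13 (D)
10 ÷ 16 = 0 remainder 10 (A)
Reading remainders bottom to top: ADE7D2



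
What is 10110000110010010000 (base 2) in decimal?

Sum of powers of 2 for each 1-bit:
2^4 + 2^7 + 2^10 + 2^11 + 2^16 + 2^17 + 2^19
= 16 + 128 + 1024 + 2048 + 65536 + 131072 + 524288
= 724112



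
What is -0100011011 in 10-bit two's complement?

Original: 0100011011
Step 1 - Invert all bits: 1011100100
Step 2 - Add 1: 1011100101
Verification: 0100011011 + 1011100101 = 10000000000; discarding the end carry (carry out of the top bit) leaves the 10-bit value 0000000000, as required for x + (-x)



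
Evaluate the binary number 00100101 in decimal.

Sum of powers of 2 for each 1-bit:
2^0 + 2^2 + 2^5
= 1 + 4 + 32
= 37



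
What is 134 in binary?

Using repeated division by 2:
134 ÷ 2 = 67 remainder 0
67 ÷ 2 = 33 remainder 1
33 ÷ 2 = 16 remainder 1
16 ÷ 2 = 8 remainder 0
8 ÷ 2 = 4 remainder 0
4 ÷ 2 = 2 remainder 0
2 ÷ 2 = 1 remainder 0
1 ÷ 2 = 0 remainder 1
Reading remainders bottom to top: 10000110



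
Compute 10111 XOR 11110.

XOR: 1 when bits differ
  10111
^ 11110
-------
  01001
Decimal: 23 ^ 30 = 9



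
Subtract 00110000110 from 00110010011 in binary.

Method 1 - Direct subtraction (column by column from the right: bit − bit − borrow-in; if negative, add 2 and borrow 1 from the next column):
borrow: 00000011000
        00110010011
-       00110000110
-------------------
        00000001101

Method 2 - Add two's complement:
Two's complement of 00110000110: invert → 11001111001, add 1 → 11001111010
  00110010011
+ 11001111010
-------------
 100000001101  (end carry out of the top bit = 1)
Discarding the end carry: 00000001101
Decimal check:
  00110010011 = 256 + 128 + 16 + 2 + 1 = 403
  00110000110 = 256 + 128 + 4 + 2 = 390
  403 - 390 = 13, and 00000001101 = 8 + 4 + 1 = 13 ✓



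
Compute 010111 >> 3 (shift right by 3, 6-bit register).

Original: 010111 (decimal 23)
Shift right by 3 positions
Drop the 3 low bits; fill with zeros on the left
Result: 000010 (decimal 2)
Equivalent: 23 >> 3 = 23 ÷ 2^3 = 2



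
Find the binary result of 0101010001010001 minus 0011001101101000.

Method 1 - Direct subtraction (column by column from the right: bit − bit − borrow-in; if negative, add 2 and borrow 1 from the next column):
borrow: 0100011111010000
        0101010001010001
-       0011001101101000
------------------------
        0010000011101001

Method 2 - Add two's complement:
Two's complement of 0011001101101000: invert → 1100110010010111, add 1 → 1100110010011000
  0101010001010001
+ 1100110010011000
------------------
 10010000011101001  (end carry out of the top bit = 1)
Discarding the end carry: 0010000011101001
Decimal check:
  0101010001010001 = 16384 + 4096 + 1024 + 64 + 16 + 1 = 21585
  0011001101101000 = 8192 + 4096 + 512 + 256 + 64 + 32 + 8 = 13160
  21585 - 13160 = 8425, and 0010000011101001 = 8192 + 128 + 64 + 32 + 8 + 1 = 8425 ✓



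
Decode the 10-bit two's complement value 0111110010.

Binary: 0111110010
Sign bit: 0 (non-negative)
Read directly as an unsigned value:
0111110010 = 256 + 128 + 64 + 32 + 16 + 2 = 498
Value: 498



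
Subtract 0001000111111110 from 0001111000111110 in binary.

Method 1 - Direct subtraction (column by column from the right: bit − bit − borrow-in; if negative, add 2 and borrow 1 from the next column):
borrow: 0000001110000000
        0001111000111110
-       0001000111111110
------------------------
        0000110001000000

Method 2 - Add two's complement:
Two's complement of 0001000111111110: invert → 1110111000000001, add 1 → 1110111000000010
  0001111000111110
+ 1110111000000010
------------------
 10000110001000000  (end carry out of the top bit = 1)
Discarding the end carry: 0000110001000000
Decimal check:
  0001111000111110 = 4096 + 2048 + 1024 + 512 + 32 + 16 + 8 + 4 + 2 = 7742
  0001000111111110 = 4096 + 256 + 128 + 64 + 32 + 16 + 8 + 4 + 2 = 4606
  7742 - 4606 = 3136, and 0000110001000000 = 2048 + 1024 + 64 = 3136 ✓



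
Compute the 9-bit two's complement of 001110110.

Original: 001110110
Step 1 - Invert all bits: 110001001
Step 2 - Add 1: 110001010
Verification: 001110110 + 110001010 = 1000000000; discarding the end carry (carry out of the top bit) leaves the 9-bit value 000000000, as required for x + (-x)



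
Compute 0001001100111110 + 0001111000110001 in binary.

Add column by column from the right: bit + bit + carry-in; write the sum mod 2, carry 1 when the sum is 2 or 3.
carry:  0011110001100000
        0001001100111110
+       0001111000110001
------------------------
       00011000101101111
(the carry out of the leftmost column, 0, becomes the leading bit)
Decimal check:
  0001001100111110 = 4096 + 512 + 256 + 32 + 16 + 8 + 4 + 2 = 4926
  0001111000110001 = 4096 + 2048 + 1024 + 512 + 32 + 16 + 1 = 7729
  4926 + 7729 = 12655, and 00011000101101111 = 8192 + 4096 + 256 + 64 + 32 + 8 + 4 + 2 + 1 = 12655 ✓



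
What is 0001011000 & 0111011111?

AND: 1 only when both bits are 1
  0001011000
& 0111011111
------------
  0001011000
Decimal: 88 & 479 = 88



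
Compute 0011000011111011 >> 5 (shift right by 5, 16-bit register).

Original: 0011000011111011 (decimal 12539)
Shift right by 5 positions
Drop the 5 low bits; fill with zeros on the left
Result: 0000000110000111 (decimal 391)
Equivalent: 12539 >> 5 = 12539 ÷ 2^5 = 391



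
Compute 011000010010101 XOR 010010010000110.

XOR: 1 when bits differ
  011000010010101
^ 010010010000110
-----------------
  001010000010011
Decimal: 12437 ^ 9350 = 5139



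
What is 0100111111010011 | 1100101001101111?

OR: 1 when either bit is 1
  0100111111010011
| 1100101001101111
------------------
  1100111111111111
Decimal: 20435 | 51823 = 53247



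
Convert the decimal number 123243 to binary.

Using repeated division by 2:
123243 ÷ 2 = 61621 remainder 1
61621 ÷ 2 = 30810 remainder 1
30810 ÷ 2 = 15405 remainder 0
15405 ÷ 2 = 7702 remainder 1
7702 ÷ 2 = 3851 remainder 0
3851 ÷ 2 = 1925 remainder 1
1925 ÷ 2 = 962 remainder 1
962 ÷ 2 = 481 remainder 0
481 ÷ 2 = 240 remainder 1
240 ÷ 2 = 120 remainder 0
120 ÷ 2 = 60 remainder 0
60 ÷ 2 = 30 remainder 0
30 ÷ 2 = 15 remainder 0
15 ÷ 2 = 7 remainder 1
7 ÷ 2 = 3 remainder 1
3 ÷ 2 = 1 remainder 1
1 ÷ 2 = 0 remainder 1
Reading remainders bottom to top: 11110000101101011



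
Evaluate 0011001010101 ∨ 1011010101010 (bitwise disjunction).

OR: 1 when either bit is 1
  0011001010101
| 1011010101010
---------------
  1011011111111
Decimal: 1621 | 5802 = 5887



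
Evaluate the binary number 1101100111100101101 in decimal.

Sum of powers of 2 for each 1-bit:
2^0 + 2^2 + 2^3 + 2^5 + 2^8 + 2^9 + 2^10 + 2^11 + 2^14 + 2^15 + 2^17 + 2^18
= 1 + 4 + 8 + 32 + 256 + 512 + 1024 + 2048 + 16384 + 32768 + 131072 + 262144
= 446253



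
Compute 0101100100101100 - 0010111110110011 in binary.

Method 1 - Direct subtraction (column by column from the right: bit − bit − borrow-in; if negative, add 2 and borrow 1 from the next column):
borrow: 0101111111100110
        0101100100101100
-       0010111110110011
------------------------
        0010100101111001

Method 2 - Add two's complement:
Two's complement of 0010111110110011: invert → 1101000001001100, add 1 → 1101000001001101
  0101100100101100
+ 1101000001001101
------------------
 10010100101111001  (end carry out of the top bit = 1)
Discarding the end carry: 0010100101111001
Decimal check:
  0101100100101100 = 16384 + 4096 + 2048 + 256 + 32 + 8 + 4 = 22828
  0010111110110011 = 8192 + 2048 + 1024 + 512 + 256 + 128 + 32 + 16 + 2 + 1 = 12211
  22828 - 12211 = 10617, and 0010100101111001 = 8192 + 2048 + 256 + 64 + 32 + 16 + 8 + 1 = 10617 ✓



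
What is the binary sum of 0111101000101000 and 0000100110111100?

Add column by column from the right: bit + bit + carry-in; write the sum mod 2, carry 1 when the sum is 2 or 3.
carry:  1111000001110000
        0111101000101000
+       0000100110111100
------------------------
       01000001111100100
(the carry out of the leftmost column, 0, becomes the leading bit)
Decimal check:
  0111101000101000 = 16384 + 8192 + 4096 + 2048 + 512 + 32 + 8 = 31272
  0000100110111100 = 2048 + 256 + 128 + 32 + 16 + 8 + 4 = 2492
  31272 + 2492 = 33764, and 01000001111100100 = 32768 + 512 + 256 + 128 + 64 + 32 + 4 = 33764 ✓



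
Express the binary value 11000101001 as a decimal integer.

Sum of powers of 2 for each 1-bit:
2^0 + 2^3 + 2^5 + 2^9 + 2^10
= 1 + 8 + 32 + 512 + 1024
= 1577



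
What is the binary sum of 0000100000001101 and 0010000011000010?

Add column by column from the right: bit + bit + carry-in; write the sum mod 2, carry 1 when the sum is 2 or 3.
carry:  0000000000000000
        0000100000001101
+       0010000011000010
------------------------
       00010100011001111
(the carry out of the leftmost column, 0, becomes the leading bit)
Decimal check:
  0000100000001101 = 2048 + 8 + 4 + 1 = 2061
  0010000011000010 = 8192 + 128 + 64 + 2 = 8386
  2061 + 8386 = 10447, and 00010100011001111 = 8192 + 2048 + 128 + 64 + 8 + 4 + 2 + 1 = 10447 ✓



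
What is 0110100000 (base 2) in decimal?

Sum of powers of 2 for each 1-bit:
2^5 + 2^7 + 2^8
= 32 + 128 + 256
= 416



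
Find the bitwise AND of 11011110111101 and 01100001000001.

AND: 1 only when both bits are 1
  11011110111101
& 01100001000001
----------------
  01000000000001
Decimal: 14269 & 6209 = 4097



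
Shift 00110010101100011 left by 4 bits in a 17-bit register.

Original: 00110010101100011 (decimal 25955)
Shift left by 4 positions
Append 4 zeros on the right and drop the 4 high bits that overflow the 17-bit width
Result: 00101011000110000 (decimal 22064)
Equivalent: 25955 << 4 = 25955 × 2^4 = 415280, truncated to 17 bits = 22064



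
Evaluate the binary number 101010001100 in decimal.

Sum of powers of 2 for each 1-bit:
2^2 + 2^3 + 2^7 + 2^9 + 2^11
= 4 + 8 + 128 + 512 + 2048
= 2700



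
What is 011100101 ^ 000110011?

XOR: 1 when bits differ
  011100101
^ 000110011
-----------
  011010110
Decimal: 229 ^ 51 = 214



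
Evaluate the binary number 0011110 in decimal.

Sum of powers of 2 for each 1-bit:
2^1 + 2^2 + 2^3 + 2^4
= 2 + 4 + 8 + 16
= 30



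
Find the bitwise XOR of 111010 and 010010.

XOR: 1 when bits differ
  111010
^ 010010
--------
  101000
Decimal: 58 ^ 18 = 40



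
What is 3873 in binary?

Using repeated division by 2:
3873 ÷ 2 = 1936 remainder 1
1936 ÷ 2 = 968 remainder 0
968 ÷ 2 = 484 remainder 0
484 ÷ 2 = 242 remainder 0
242 ÷ 2 = 121 remainder 0
121 ÷ 2 = 60 remainder 1
60 ÷ 2 = 30 remainder 0
30 ÷ 2 = 15 remainder 0
15 ÷ 2 = 7 remainder 1
7 ÷ 2 = 3 remainder 1
3 ÷ 2 = 1 remainder 1
1 ÷ 2 = 0 remainder 1
Reading remainders bottom to top: 111100100001



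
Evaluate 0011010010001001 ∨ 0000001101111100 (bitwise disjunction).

OR: 1 when either bit is 1
  0011010010001001
| 0000001101111100
------------------
  0011011111111101
Decimal: 13449 | 892 = 14333



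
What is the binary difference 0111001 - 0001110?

Method 1 - Direct subtraction (column by column from the right: bit − bit − borrow-in; if negative, add 2 and borrow 1 from the next column):
borrow: 0011100
        0111001
-       0001110
---------------
        0101011

Method 2 - Add two's complement:
Two's complement of 0001110: invert → 1110001, add 1 → 1110010
  0111001
+ 1110010
---------
 10101011  (end carry out of the top bit = 1)
Discarding the end carry: 0101011
Decimal check:
  0111001 = 32 + 16 + 8 + 1 = 57
  0001110 = 8 + 4 + 2 = 14
  57 - 14 = 43, and 0101011 = 32 + 8 + 2 + 1 = 43 ✓



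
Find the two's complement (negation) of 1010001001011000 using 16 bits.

Original (sign bit 1, negative): 1010001001011000
Step 1 - Invert all bits: 0101110110100111
Step 2 - Add 1: 0101110110101000
Verification: 1010001001011000 + 0101110110101000 = 10000000000000000; discarding the end carry (carry out of the top bit) leaves the 16-bit value 0000000000000000, as required for x + (-x)



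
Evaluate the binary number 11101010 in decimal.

Sum of powers of 2 for each 1-bit:
2^1 + 2^3 + 2^5 + 2^6 + 2^7
= 2 + 8 + 32 + 64 + 128
= 234



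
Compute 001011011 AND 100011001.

AND: 1 only when both bits are 1
  001011011
& 100011001
-----------
  000011001
Decimal: 91 & 281 = 25



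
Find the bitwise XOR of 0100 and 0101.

XOR: 1 when bits differ
  0100
^ 0101
------
  0001
Decimal: 4 ^ 5 = 1



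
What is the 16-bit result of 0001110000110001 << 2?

Original: 0001110000110001 (decimal 7217)
Shift left by 2 positions
Append 2 zeros on the right
Result: 0111000011000100 (decimal 28868)
Equivalent: 7217 << 2 = 7217 × 2^2 = 28868



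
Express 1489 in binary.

Using repeated division by 2:
1489 ÷ 2 = 744 remainder 1
744 ÷ 2 = 372 remainder 0
372 ÷ 2 = 186 remainder 0
186 ÷ 2 = 93 remainder 0
93 ÷ 2 = 46 remainder 1
46 ÷ 2 = 23 remainder 0
23 ÷ 2 = 11 remainder 1
11 ÷ 2 = 5 remainder 1
5 ÷ 2 = 2 remainder 1
2 ÷ 2 = 1 remainder 0
1 ÷ 2 = 0 remainder 1
Reading remainders bottom to top: 10111010001



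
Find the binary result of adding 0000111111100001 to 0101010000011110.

Add column by column from the right: bit + bit + carry-in; write the sum mod 2, carry 1 when the sum is 2 or 3.
carry:  0011100000000000
        0000111111100001
+       0101010000011110
------------------------
       00110001111111111
(the carry out of the leftmost column, 0, becomes the leading bit)
Decimal check:
  0000111111100001 = 2048 + 1024 + 512 + 256 + 128 + 64 + 32 + 1 = 4065
  0101010000011110 = 16384 + 4096 + 1024 + 16 + 8 + 4 + 2 = 21534
  4065 + 21534 = 25599, and 00110001111111111 = 16384 + 8192 + 512 + 256 + 128 + 64 + 32 + 16 + 8 + 4 + 2 + 1 = 25599 ✓



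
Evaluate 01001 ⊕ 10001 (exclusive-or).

XOR: 1 when bits differ
  01001
^ 10001
-------
  11000
Decimal: 9 ^ 17 = 24



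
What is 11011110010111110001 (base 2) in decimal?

Sum of powers of 2 for each 1-bit:
2^0 + 2^4 + 2^5 + 2^6 + 2^7 + 2^8 + 2^10 + 2^13 + 2^14 + 2^15 + 2^16 + 2^18 + 2^19
= 1 + 16 + 32 + 64 + 128 + 256 + 1024 + 8192 + 16384 + 32768 + 65536 + 262144 + 524288
= 910833



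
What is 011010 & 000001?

AND: 1 only when both bits are 1
  011010
& 000001
--------
  000000
Decimal: 26 & 1 = 0



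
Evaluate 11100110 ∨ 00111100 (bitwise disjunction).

OR: 1 when either bit is 1
  11100110
| 00111100
----------
  11111110
Decimal: 230 | 60 = 254



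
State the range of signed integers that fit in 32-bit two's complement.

For 32-bit two's complement:
Minimum: -2^31 = -2147483648
Maximum: 2^31 - 1 = 2147483647



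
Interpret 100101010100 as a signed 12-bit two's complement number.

Binary: 100101010100
Sign bit: 1 (negative)
Invert: 011010101011
Add 1:  011010101100
Magnitude: 011010101100 = 1024 + 512 + 128 + 32 + 8 + 4 = 1708
Value: -1708



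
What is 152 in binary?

Using repeated division by 2:
152 ÷ 2 = 76 remainder 0
76 ÷ 2 = 38 remainder 0
38 ÷ 2 = 19 remainder 0
19 ÷ 2 = 9 remainder 1
9 ÷ 2 = 4 remainder 1
4 ÷ 2 = 2 remainder 0
2 ÷ 2 = 1 remainder 0
1 ÷ 2 = 0 remainder 1
Reading remainders bottom to top: 10011000



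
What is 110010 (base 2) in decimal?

Sum of powers of 2 for each 1-bit:
2^1 + 2^4 + 2^5
= 2 + 16 + 32
= 50



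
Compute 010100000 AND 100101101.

AND: 1 only when both bits are 1
  010100000
& 100101101
-----------
  000100000
Decimal: 160 & 301 = 32



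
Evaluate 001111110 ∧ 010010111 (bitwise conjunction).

AND: 1 only when both bits are 1
  001111110
& 010010111
-----------
  000010110
Decimal: 126 & 151 = 22



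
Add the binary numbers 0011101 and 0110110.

Add column by column from the right: bit + bit + carry-in; write the sum mod 2, carry 1 when the sum is 2 or 3.
carry:  1111000
        0011101
+       0110110
---------------
       01010011
(the carry out of the leftmost column, 0, becomes the leading bit)
Decimal check:
  0011101 = 16 + 8 + 4 + 1 = 29
  0110110 = 32 + 16 + 4 + 2 = 54
  29 + 54 = 83, and 01010011 = 64 + 16 + 2 + 1 = 83 ✓



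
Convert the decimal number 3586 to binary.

Using repeated division by 2:
3586 ÷ 2 = 1793 remainder 0
1793 ÷ 2 = 896 remainder 1
896 ÷ 2 = 448 remainder 0
448 ÷ 2 = 224 remainder 0
224 ÷ 2 = 112 remainder 0
112 ÷ 2 = 56 remainder 0
56 ÷ 2 = 28 remainder 0
28 ÷ 2 = 14 remainder 0
14 ÷ 2 = 7 remainder 0
7 ÷ 2 = 3 remainder 1
3 ÷ 2 = 1 remainder 1
1 ÷ 2 = 0 remainder 1
Reading remainders bottom to top: 111000000010



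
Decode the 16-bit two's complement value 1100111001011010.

Binary: 1100111001011010
Sign bit: 1 (negative)
Invert: 0011000110100101
Add 1:  0011000110100110
Magnitude: 0011000110100110 = 8192 + 4096 + 256 + 128 + 32 + 4 + 2 = 12710
Value: -12710



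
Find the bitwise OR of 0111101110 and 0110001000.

OR: 1 when either bit is 1
  0111101110
| 0110001000
------------
  0111101110
Decimal: 494 | 392 = 494



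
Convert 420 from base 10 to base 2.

Using repeated division by 2:
420 ÷ 2 = 210 remainder 0
210 ÷ 2 = 105 remainder 0
105 ÷ 2 = 52 remainder 1
52 ÷ 2 = 26 remainder 0
26 ÷ 2 = 13 remainder 0
13 ÷ 2 = 6 remainder 1
6 ÷ 2 = 3 remainder 0
3 ÷ 2 = 1 remainder 1
1 ÷ 2 = 0 remainder 1
Reading remainders bottom to top: 110100100



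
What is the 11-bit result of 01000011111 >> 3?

Original: 01000011111 (decimal 543)
Shift right by 3 positions
Drop the 3 low bits; fill with zeros on the left
Result: 00001000011 (decimal 67)
Equivalent: 543 >> 3 = 543 ÷ 2^3 = 67



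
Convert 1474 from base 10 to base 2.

Using repeated division by 2:
1474 ÷ 2 = 737 remainder 0
737 ÷ 2 = 368 remainder 1
368 ÷ 2 = 184 remainder 0
184 ÷ 2 = 92 remainder 0
92 ÷ 2 = 46 remainder 0
46 ÷ 2 = 23 remainder 0
23 ÷ 2 = 11 remainder 1
11 ÷ 2 = 5 remainder 1
5 ÷ 2 = 2 remainder 1
2 ÷ 2 = 1 remainder 0
1 ÷ 2 = 0 remainder 1
Reading remainders bottom to top: 10111000010



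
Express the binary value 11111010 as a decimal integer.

Sum of powers of 2 for each 1-bit:
2^1 + 2^3 + 2^4 + 2^5 + 2^6 + 2^7
= 2 + 8 + 16 + 32 + 64 + 128
= 250



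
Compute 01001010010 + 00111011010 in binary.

Add column by column from the right: bit + bit + carry-in; write the sum mod 2, carry 1 when the sum is 2 or 3.
carry:  11110100100
        01001010010
+       00111011010
-------------------
       010000101100
(the carry out of the leftmost column, 0, becomes the leading bit)
Decimal check:
  01001010010 = 512 + 64 + 16 + 2 = 594
  00111011010 = 256 + 128 + 64 + 16 + 8 + 2 = 474
  594 + 474 = 1068, and 010000101100 = 1024 + 32 + 8 + 4 = 1068 ✓



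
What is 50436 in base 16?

Using repeated division by 16 (digits 10–15 are A–F):
50436 ÷ 16 = 3152 remainder 4
3152 ÷ 16 = 197 remainder 0
197 ÷ 16 = 12 remainder 5
12 ÷ 16 = 0 remainder 12 (C)
Reading remainders bottom to top: C504



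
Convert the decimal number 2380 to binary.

Using repeated division by 2:
2380 ÷ 2 = 1190 remainder 0
1190 ÷ 2 = 595 remainder 0
595 ÷ 2 = 297 remainder 1
297 ÷ 2 = 148 remainder 1
148 ÷ 2 = 74 remainder 0
74 ÷ 2 = 37 remainder 0
37 ÷ 2 = 18 remainder 1
18 ÷ 2 = 9 remainder 0
9 ÷ 2 = 4 remainder 1
4 ÷ 2 = 2 remainder 0
2 ÷ 2 = 1 remainder 0
1 ÷ 2 = 0 remainder 1
Reading remainders bottom to top: 100101001100



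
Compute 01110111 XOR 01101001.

XOR: 1 when bits differ
  01110111
^ 01101001
----------
  00011110
Decimal: 119 ^ 105 = 30



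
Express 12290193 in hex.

Using repeated division by 16 (digits 10–15 are A–F):
12290193 ÷ 16 = 768137 remainder 1
768137 ÷ 16 = 48008 remainder 9
48008 ÷ 16 = 3000 remainder 8
3000 ÷ 16 = 187 remainder 8
187 ÷ 16 = 11 remainder 11 (B)
11 ÷ 16 = 0 remainder 11 (B)
Reading remainders bottom to top: BB8891



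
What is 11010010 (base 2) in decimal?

Sum of powers of 2 for each 1-bit:
2^1 + 2^4 + 2^6 + 2^7
= 2 + 16 + 64 + 128
= 210



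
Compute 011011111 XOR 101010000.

XOR: 1 when bits differ
  011011111
^ 101010000
-----------
  110001111
Decimal: 223 ^ 336 = 399



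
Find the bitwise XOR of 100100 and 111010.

XOR: 1 when bits differ
  100100
^ 111010
--------
  011110
Decimal: 36 ^ 58 = 30



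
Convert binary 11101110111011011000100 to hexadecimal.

Group into 4-bit nibbles from right:
  0111 = 7
  0111 = 7
  0111 = 7
  0110 = 6
  1100 = C
  0100 = 4
Result: 7776C4



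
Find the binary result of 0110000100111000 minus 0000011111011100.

Method 1 - Direct subtraction (column by column from the right: bit − bit − borrow-in; if negative, add 2 and borrow 1 from the next column):
borrow: 0011111110111000
        0110000100111000
-       0000011111011100
------------------------
        0101100101011100

Method 2 - Add two's complement:
Two's complement of 0000011111011100: invert → 1111100000100011, add 1 → 1111100000100100
  0110000100111000
+ 1111100000100100
------------------
 10101100101011100  (end carry out of the top bit = 1)
Discarding the end carry: 0101100101011100
Decimal check:
  0110000100111000 = 16384 + 8192 + 256 + 32 + 16 + 8 = 24888
  0000011111011100 = 1024 + 512 + 256 + 128 + 64 + 16 + 8 + 4 = 2012
  24888 - 2012 = 22876, and 0101100101011100 = 16384 + 4096 + 2048 + 256 + 64 + 16 + 8 + 4 = 22876 ✓



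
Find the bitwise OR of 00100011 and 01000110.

OR: 1 when either bit is 1
  00100011
| 01000110
----------
  01100111
Decimal: 35 | 70 = 103



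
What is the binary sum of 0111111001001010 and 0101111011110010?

Add column by column from the right: bit + bit + carry-in; write the sum mod 2, carry 1 when the sum is 2 or 3.
carry:  1111110110000100
        0111111001001010
+       0101111011110010
------------------------
       01101110100111100
(the carry out of the leftmost column, 0, becomes the leading bit)
Decimal check:
  0111111001001010 = 16384 + 8192 + 4096 + 2048 + 1024 + 512 + 64 + 8 + 2 = 32330
  0101111011110010 = 16384 + 4096 + 2048 + 1024 + 512 + 128 + 64 + 32 + 16 + 2 = 24306
  32330 + 24306 = 56636, and 01101110100111100 = 32768 + 16384 + 4096 + 2048 + 1024 + 256 + 32 + 16 + 8 + 4 = 56636 ✓



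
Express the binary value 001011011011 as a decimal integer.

Sum of powers of 2 for each 1-bit:
2^0 + 2^1 + 2^3 + 2^4 + 2^6 + 2^7 + 2^9
= 1 + 2 + 8 + 16 + 64 + 128 + 512
= 731



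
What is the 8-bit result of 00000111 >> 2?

Original: 00000111 (decimal 7)
Shift right by 2 positions
Drop the 2 low bits; fill with zeros on the left
Result: 00000001 (decimal 1)
Equivalent: 7 >> 2 = 7 ÷ 2^2 = 1



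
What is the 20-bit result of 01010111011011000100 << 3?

Original: 01010111011011000100 (decimal 358084)
Shift left by 3 positions
Append 3 zeros on the right and drop the 3 high bits that overflow the 20-bit width
Result: 10111011011000100000 (decimal 767520)
Equivalent: 358084 << 3 = 358084 × 2^3 = 2864672, truncated to 20 bits = 767520



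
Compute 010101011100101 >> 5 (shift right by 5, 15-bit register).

Original: 010101011100101 (decimal 10981)
Shift right by 5 positions
Drop the 5 low bits; fill with zeros on the left
Result: 000000101010111 (decimal 343)
Equivalent: 10981 >> 5 = 10981 ÷ 2^5 = 343



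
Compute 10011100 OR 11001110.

OR: 1 when either bit is 1
  10011100
| 11001110
----------
  11011110
Decimal: 156 | 206 = 222



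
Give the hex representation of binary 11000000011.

Group into 4-bit nibbles from right:
  0110 = 6
  0000 = 0
  0011 = 3
Result: 603



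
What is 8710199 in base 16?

Using repeated division by 16 (digits 10–15 are A–F):
8710199 ÷ 16 = 544387 remainder 7
544387 ÷ 16 = 34024 remainder 3
34024 ÷ 16 = 2126 remainder 8
2126 ÷ 16 = 132 remainder 14 (E)
132 ÷ 16 = 8 remainder 4
8 ÷ 16 = 0 remainder 8
Reading remainders bottom to top: 84E837

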